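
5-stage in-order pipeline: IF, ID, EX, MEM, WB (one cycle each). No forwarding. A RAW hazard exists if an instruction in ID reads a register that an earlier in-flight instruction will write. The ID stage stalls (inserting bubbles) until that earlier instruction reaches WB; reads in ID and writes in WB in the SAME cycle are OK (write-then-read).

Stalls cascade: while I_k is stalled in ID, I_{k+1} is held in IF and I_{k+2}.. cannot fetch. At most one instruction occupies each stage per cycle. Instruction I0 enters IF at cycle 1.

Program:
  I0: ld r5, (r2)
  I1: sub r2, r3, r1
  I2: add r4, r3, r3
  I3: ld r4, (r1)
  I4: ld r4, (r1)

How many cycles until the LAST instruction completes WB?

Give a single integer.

Answer: 9

Derivation:
I0 ld r5 <- r2: IF@1 ID@2 stall=0 (-) EX@3 MEM@4 WB@5
I1 sub r2 <- r3,r1: IF@2 ID@3 stall=0 (-) EX@4 MEM@5 WB@6
I2 add r4 <- r3,r3: IF@3 ID@4 stall=0 (-) EX@5 MEM@6 WB@7
I3 ld r4 <- r1: IF@4 ID@5 stall=0 (-) EX@6 MEM@7 WB@8
I4 ld r4 <- r1: IF@5 ID@6 stall=0 (-) EX@7 MEM@8 WB@9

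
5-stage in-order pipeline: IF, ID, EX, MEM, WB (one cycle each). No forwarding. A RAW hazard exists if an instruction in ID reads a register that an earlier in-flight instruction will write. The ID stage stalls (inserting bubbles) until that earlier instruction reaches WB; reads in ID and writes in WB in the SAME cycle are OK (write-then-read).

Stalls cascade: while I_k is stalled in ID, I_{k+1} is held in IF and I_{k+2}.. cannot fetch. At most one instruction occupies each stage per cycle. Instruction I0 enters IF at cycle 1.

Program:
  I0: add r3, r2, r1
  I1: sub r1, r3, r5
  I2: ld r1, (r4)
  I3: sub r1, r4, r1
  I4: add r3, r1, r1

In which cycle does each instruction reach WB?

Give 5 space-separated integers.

Answer: 5 8 9 12 15

Derivation:
I0 add r3 <- r2,r1: IF@1 ID@2 stall=0 (-) EX@3 MEM@4 WB@5
I1 sub r1 <- r3,r5: IF@2 ID@3 stall=2 (RAW on I0.r3 (WB@5)) EX@6 MEM@7 WB@8
I2 ld r1 <- r4: IF@3 ID@6 stall=0 (-) EX@7 MEM@8 WB@9
I3 sub r1 <- r4,r1: IF@6 ID@7 stall=2 (RAW on I2.r1 (WB@9)) EX@10 MEM@11 WB@12
I4 add r3 <- r1,r1: IF@7 ID@10 stall=2 (RAW on I3.r1 (WB@12)) EX@13 MEM@14 WB@15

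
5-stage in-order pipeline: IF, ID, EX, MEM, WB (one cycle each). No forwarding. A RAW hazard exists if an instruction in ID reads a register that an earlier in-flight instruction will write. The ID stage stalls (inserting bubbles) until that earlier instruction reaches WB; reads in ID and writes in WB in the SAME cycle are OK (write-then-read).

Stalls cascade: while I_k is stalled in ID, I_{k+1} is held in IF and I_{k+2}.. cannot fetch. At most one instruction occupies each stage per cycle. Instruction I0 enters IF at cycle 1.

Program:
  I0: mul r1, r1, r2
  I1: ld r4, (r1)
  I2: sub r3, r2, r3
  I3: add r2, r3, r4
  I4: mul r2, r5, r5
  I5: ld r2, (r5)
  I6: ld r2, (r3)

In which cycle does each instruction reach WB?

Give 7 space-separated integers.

Answer: 5 8 9 12 13 14 15

Derivation:
I0 mul r1 <- r1,r2: IF@1 ID@2 stall=0 (-) EX@3 MEM@4 WB@5
I1 ld r4 <- r1: IF@2 ID@3 stall=2 (RAW on I0.r1 (WB@5)) EX@6 MEM@7 WB@8
I2 sub r3 <- r2,r3: IF@3 ID@6 stall=0 (-) EX@7 MEM@8 WB@9
I3 add r2 <- r3,r4: IF@6 ID@7 stall=2 (RAW on I2.r3 (WB@9)) EX@10 MEM@11 WB@12
I4 mul r2 <- r5,r5: IF@7 ID@10 stall=0 (-) EX@11 MEM@12 WB@13
I5 ld r2 <- r5: IF@10 ID@11 stall=0 (-) EX@12 MEM@13 WB@14
I6 ld r2 <- r3: IF@11 ID@12 stall=0 (-) EX@13 MEM@14 WB@15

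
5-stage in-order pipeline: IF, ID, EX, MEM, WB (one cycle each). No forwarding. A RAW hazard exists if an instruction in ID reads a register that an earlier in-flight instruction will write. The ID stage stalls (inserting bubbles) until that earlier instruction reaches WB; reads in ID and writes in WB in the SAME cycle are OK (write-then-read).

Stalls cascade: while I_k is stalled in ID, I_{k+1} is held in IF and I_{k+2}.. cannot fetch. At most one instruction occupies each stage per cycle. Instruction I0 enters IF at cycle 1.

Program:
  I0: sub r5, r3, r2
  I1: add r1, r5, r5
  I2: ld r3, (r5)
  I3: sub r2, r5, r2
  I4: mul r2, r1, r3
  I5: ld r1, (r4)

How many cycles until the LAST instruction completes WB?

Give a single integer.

I0 sub r5 <- r3,r2: IF@1 ID@2 stall=0 (-) EX@3 MEM@4 WB@5
I1 add r1 <- r5,r5: IF@2 ID@3 stall=2 (RAW on I0.r5 (WB@5)) EX@6 MEM@7 WB@8
I2 ld r3 <- r5: IF@3 ID@6 stall=0 (-) EX@7 MEM@8 WB@9
I3 sub r2 <- r5,r2: IF@6 ID@7 stall=0 (-) EX@8 MEM@9 WB@10
I4 mul r2 <- r1,r3: IF@7 ID@8 stall=1 (RAW on I2.r3 (WB@9)) EX@10 MEM@11 WB@12
I5 ld r1 <- r4: IF@8 ID@10 stall=0 (-) EX@11 MEM@12 WB@13

Answer: 13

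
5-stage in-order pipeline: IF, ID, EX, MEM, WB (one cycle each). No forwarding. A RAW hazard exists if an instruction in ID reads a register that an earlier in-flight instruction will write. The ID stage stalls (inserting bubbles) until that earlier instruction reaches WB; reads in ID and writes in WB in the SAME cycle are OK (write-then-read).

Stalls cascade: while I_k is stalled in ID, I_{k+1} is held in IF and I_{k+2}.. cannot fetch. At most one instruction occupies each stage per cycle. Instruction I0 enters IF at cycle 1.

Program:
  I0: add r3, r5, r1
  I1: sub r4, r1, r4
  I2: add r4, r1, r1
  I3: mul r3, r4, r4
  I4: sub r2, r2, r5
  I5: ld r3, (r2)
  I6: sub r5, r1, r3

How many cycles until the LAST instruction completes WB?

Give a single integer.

I0 add r3 <- r5,r1: IF@1 ID@2 stall=0 (-) EX@3 MEM@4 WB@5
I1 sub r4 <- r1,r4: IF@2 ID@3 stall=0 (-) EX@4 MEM@5 WB@6
I2 add r4 <- r1,r1: IF@3 ID@4 stall=0 (-) EX@5 MEM@6 WB@7
I3 mul r3 <- r4,r4: IF@4 ID@5 stall=2 (RAW on I2.r4 (WB@7)) EX@8 MEM@9 WB@10
I4 sub r2 <- r2,r5: IF@5 ID@8 stall=0 (-) EX@9 MEM@10 WB@11
I5 ld r3 <- r2: IF@8 ID@9 stall=2 (RAW on I4.r2 (WB@11)) EX@12 MEM@13 WB@14
I6 sub r5 <- r1,r3: IF@9 ID@12 stall=2 (RAW on I5.r3 (WB@14)) EX@15 MEM@16 WB@17

Answer: 17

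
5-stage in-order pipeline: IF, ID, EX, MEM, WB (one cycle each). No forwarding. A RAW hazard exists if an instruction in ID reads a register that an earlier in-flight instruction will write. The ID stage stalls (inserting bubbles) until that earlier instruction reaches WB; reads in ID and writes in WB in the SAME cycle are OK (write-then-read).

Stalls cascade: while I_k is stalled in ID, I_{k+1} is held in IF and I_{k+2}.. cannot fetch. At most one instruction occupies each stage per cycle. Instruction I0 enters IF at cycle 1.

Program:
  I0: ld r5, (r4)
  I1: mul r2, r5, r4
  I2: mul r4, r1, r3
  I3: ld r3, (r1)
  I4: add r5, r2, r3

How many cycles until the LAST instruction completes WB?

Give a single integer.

I0 ld r5 <- r4: IF@1 ID@2 stall=0 (-) EX@3 MEM@4 WB@5
I1 mul r2 <- r5,r4: IF@2 ID@3 stall=2 (RAW on I0.r5 (WB@5)) EX@6 MEM@7 WB@8
I2 mul r4 <- r1,r3: IF@3 ID@6 stall=0 (-) EX@7 MEM@8 WB@9
I3 ld r3 <- r1: IF@6 ID@7 stall=0 (-) EX@8 MEM@9 WB@10
I4 add r5 <- r2,r3: IF@7 ID@8 stall=2 (RAW on I3.r3 (WB@10)) EX@11 MEM@12 WB@13

Answer: 13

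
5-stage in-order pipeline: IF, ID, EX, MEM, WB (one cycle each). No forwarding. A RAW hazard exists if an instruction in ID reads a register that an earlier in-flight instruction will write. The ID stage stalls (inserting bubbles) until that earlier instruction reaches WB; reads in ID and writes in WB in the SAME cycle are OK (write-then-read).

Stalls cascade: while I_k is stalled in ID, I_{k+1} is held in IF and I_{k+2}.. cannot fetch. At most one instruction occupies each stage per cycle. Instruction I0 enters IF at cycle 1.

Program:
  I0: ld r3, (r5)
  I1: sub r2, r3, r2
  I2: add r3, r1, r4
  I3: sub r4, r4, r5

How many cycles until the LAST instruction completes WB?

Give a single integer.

Answer: 10

Derivation:
I0 ld r3 <- r5: IF@1 ID@2 stall=0 (-) EX@3 MEM@4 WB@5
I1 sub r2 <- r3,r2: IF@2 ID@3 stall=2 (RAW on I0.r3 (WB@5)) EX@6 MEM@7 WB@8
I2 add r3 <- r1,r4: IF@3 ID@6 stall=0 (-) EX@7 MEM@8 WB@9
I3 sub r4 <- r4,r5: IF@6 ID@7 stall=0 (-) EX@8 MEM@9 WB@10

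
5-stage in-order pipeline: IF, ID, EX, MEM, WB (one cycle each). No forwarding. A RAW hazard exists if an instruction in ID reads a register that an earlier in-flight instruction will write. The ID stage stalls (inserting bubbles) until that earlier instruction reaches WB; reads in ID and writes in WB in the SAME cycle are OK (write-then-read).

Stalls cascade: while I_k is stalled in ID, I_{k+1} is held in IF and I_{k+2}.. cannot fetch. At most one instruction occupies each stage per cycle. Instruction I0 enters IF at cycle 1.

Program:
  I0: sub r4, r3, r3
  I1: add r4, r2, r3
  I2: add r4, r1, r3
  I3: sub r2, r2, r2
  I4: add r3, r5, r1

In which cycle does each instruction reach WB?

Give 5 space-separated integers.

Answer: 5 6 7 8 9

Derivation:
I0 sub r4 <- r3,r3: IF@1 ID@2 stall=0 (-) EX@3 MEM@4 WB@5
I1 add r4 <- r2,r3: IF@2 ID@3 stall=0 (-) EX@4 MEM@5 WB@6
I2 add r4 <- r1,r3: IF@3 ID@4 stall=0 (-) EX@5 MEM@6 WB@7
I3 sub r2 <- r2,r2: IF@4 ID@5 stall=0 (-) EX@6 MEM@7 WB@8
I4 add r3 <- r5,r1: IF@5 ID@6 stall=0 (-) EX@7 MEM@8 WB@9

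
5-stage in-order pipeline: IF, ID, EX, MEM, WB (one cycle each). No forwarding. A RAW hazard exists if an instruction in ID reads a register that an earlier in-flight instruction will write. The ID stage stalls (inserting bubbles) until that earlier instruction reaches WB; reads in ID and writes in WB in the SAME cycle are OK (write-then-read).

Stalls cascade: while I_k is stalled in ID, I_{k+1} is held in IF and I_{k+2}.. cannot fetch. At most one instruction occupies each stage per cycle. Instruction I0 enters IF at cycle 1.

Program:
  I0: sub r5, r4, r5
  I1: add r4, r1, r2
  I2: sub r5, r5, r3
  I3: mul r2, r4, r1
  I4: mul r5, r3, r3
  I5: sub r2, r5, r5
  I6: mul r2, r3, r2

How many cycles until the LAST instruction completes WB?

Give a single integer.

I0 sub r5 <- r4,r5: IF@1 ID@2 stall=0 (-) EX@3 MEM@4 WB@5
I1 add r4 <- r1,r2: IF@2 ID@3 stall=0 (-) EX@4 MEM@5 WB@6
I2 sub r5 <- r5,r3: IF@3 ID@4 stall=1 (RAW on I0.r5 (WB@5)) EX@6 MEM@7 WB@8
I3 mul r2 <- r4,r1: IF@4 ID@6 stall=0 (-) EX@7 MEM@8 WB@9
I4 mul r5 <- r3,r3: IF@6 ID@7 stall=0 (-) EX@8 MEM@9 WB@10
I5 sub r2 <- r5,r5: IF@7 ID@8 stall=2 (RAW on I4.r5 (WB@10)) EX@11 MEM@12 WB@13
I6 mul r2 <- r3,r2: IF@8 ID@11 stall=2 (RAW on I5.r2 (WB@13)) EX@14 MEM@15 WB@16

Answer: 16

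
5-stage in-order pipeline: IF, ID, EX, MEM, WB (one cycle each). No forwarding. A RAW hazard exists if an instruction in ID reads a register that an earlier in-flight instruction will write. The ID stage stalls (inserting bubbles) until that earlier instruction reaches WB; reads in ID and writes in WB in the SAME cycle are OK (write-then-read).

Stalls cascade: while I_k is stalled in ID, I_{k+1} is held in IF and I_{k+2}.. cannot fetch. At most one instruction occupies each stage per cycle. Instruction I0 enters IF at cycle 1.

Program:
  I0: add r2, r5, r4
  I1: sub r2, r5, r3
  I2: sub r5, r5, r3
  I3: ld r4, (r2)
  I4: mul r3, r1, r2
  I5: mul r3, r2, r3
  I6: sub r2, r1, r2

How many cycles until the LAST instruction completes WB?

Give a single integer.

I0 add r2 <- r5,r4: IF@1 ID@2 stall=0 (-) EX@3 MEM@4 WB@5
I1 sub r2 <- r5,r3: IF@2 ID@3 stall=0 (-) EX@4 MEM@5 WB@6
I2 sub r5 <- r5,r3: IF@3 ID@4 stall=0 (-) EX@5 MEM@6 WB@7
I3 ld r4 <- r2: IF@4 ID@5 stall=1 (RAW on I1.r2 (WB@6)) EX@7 MEM@8 WB@9
I4 mul r3 <- r1,r2: IF@5 ID@7 stall=0 (-) EX@8 MEM@9 WB@10
I5 mul r3 <- r2,r3: IF@7 ID@8 stall=2 (RAW on I4.r3 (WB@10)) EX@11 MEM@12 WB@13
I6 sub r2 <- r1,r2: IF@8 ID@11 stall=0 (-) EX@12 MEM@13 WB@14

Answer: 14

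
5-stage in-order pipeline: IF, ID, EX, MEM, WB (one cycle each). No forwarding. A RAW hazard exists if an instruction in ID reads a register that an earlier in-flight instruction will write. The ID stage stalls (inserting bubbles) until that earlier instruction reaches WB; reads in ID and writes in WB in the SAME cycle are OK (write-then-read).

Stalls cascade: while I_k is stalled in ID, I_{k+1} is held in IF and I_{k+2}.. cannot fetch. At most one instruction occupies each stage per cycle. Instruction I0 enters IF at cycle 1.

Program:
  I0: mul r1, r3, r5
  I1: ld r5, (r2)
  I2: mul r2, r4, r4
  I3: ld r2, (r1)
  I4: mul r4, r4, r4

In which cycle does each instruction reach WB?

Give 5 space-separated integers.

Answer: 5 6 7 8 9

Derivation:
I0 mul r1 <- r3,r5: IF@1 ID@2 stall=0 (-) EX@3 MEM@4 WB@5
I1 ld r5 <- r2: IF@2 ID@3 stall=0 (-) EX@4 MEM@5 WB@6
I2 mul r2 <- r4,r4: IF@3 ID@4 stall=0 (-) EX@5 MEM@6 WB@7
I3 ld r2 <- r1: IF@4 ID@5 stall=0 (-) EX@6 MEM@7 WB@8
I4 mul r4 <- r4,r4: IF@5 ID@6 stall=0 (-) EX@7 MEM@8 WB@9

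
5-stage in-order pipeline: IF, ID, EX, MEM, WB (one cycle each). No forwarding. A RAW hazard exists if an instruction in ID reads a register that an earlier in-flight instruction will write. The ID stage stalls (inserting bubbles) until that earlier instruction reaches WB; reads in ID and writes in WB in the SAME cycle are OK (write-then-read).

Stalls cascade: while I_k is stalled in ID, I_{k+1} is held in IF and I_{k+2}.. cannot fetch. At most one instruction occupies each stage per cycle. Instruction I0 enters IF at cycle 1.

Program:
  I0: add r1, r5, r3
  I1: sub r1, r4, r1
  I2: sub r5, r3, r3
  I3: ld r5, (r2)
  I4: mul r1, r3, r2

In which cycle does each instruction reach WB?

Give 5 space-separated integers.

Answer: 5 8 9 10 11

Derivation:
I0 add r1 <- r5,r3: IF@1 ID@2 stall=0 (-) EX@3 MEM@4 WB@5
I1 sub r1 <- r4,r1: IF@2 ID@3 stall=2 (RAW on I0.r1 (WB@5)) EX@6 MEM@7 WB@8
I2 sub r5 <- r3,r3: IF@3 ID@6 stall=0 (-) EX@7 MEM@8 WB@9
I3 ld r5 <- r2: IF@6 ID@7 stall=0 (-) EX@8 MEM@9 WB@10
I4 mul r1 <- r3,r2: IF@7 ID@8 stall=0 (-) EX@9 MEM@10 WB@11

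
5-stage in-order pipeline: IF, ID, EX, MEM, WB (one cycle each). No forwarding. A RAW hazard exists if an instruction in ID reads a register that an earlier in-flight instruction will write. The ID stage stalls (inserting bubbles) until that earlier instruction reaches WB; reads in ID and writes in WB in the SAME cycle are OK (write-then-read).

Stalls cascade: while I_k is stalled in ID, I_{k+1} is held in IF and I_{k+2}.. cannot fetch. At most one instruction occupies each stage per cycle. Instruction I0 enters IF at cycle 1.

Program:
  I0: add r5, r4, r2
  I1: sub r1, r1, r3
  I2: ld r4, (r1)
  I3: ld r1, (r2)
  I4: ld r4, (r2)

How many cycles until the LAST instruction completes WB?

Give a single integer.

I0 add r5 <- r4,r2: IF@1 ID@2 stall=0 (-) EX@3 MEM@4 WB@5
I1 sub r1 <- r1,r3: IF@2 ID@3 stall=0 (-) EX@4 MEM@5 WB@6
I2 ld r4 <- r1: IF@3 ID@4 stall=2 (RAW on I1.r1 (WB@6)) EX@7 MEM@8 WB@9
I3 ld r1 <- r2: IF@4 ID@7 stall=0 (-) EX@8 MEM@9 WB@10
I4 ld r4 <- r2: IF@7 ID@8 stall=0 (-) EX@9 MEM@10 WB@11

Answer: 11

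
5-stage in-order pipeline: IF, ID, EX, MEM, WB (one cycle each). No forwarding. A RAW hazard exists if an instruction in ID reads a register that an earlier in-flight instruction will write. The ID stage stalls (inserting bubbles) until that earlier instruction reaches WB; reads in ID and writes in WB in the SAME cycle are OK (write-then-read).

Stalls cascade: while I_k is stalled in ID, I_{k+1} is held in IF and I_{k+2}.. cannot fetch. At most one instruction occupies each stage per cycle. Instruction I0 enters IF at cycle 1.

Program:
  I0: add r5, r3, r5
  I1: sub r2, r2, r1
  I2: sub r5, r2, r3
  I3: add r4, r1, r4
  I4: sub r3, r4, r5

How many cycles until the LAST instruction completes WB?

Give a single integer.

Answer: 13

Derivation:
I0 add r5 <- r3,r5: IF@1 ID@2 stall=0 (-) EX@3 MEM@4 WB@5
I1 sub r2 <- r2,r1: IF@2 ID@3 stall=0 (-) EX@4 MEM@5 WB@6
I2 sub r5 <- r2,r3: IF@3 ID@4 stall=2 (RAW on I1.r2 (WB@6)) EX@7 MEM@8 WB@9
I3 add r4 <- r1,r4: IF@4 ID@7 stall=0 (-) EX@8 MEM@9 WB@10
I4 sub r3 <- r4,r5: IF@7 ID@8 stall=2 (RAW on I3.r4 (WB@10)) EX@11 MEM@12 WB@13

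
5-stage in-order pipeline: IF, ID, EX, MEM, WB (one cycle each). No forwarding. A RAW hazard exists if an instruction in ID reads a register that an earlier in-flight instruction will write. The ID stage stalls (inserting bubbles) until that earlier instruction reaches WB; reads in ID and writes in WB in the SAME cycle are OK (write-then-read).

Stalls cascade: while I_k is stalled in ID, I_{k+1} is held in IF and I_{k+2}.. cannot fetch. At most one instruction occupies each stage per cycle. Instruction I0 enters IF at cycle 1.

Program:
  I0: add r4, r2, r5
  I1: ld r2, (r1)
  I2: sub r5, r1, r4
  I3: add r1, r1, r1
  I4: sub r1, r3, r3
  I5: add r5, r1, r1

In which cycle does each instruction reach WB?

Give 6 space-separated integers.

I0 add r4 <- r2,r5: IF@1 ID@2 stall=0 (-) EX@3 MEM@4 WB@5
I1 ld r2 <- r1: IF@2 ID@3 stall=0 (-) EX@4 MEM@5 WB@6
I2 sub r5 <- r1,r4: IF@3 ID@4 stall=1 (RAW on I0.r4 (WB@5)) EX@6 MEM@7 WB@8
I3 add r1 <- r1,r1: IF@4 ID@6 stall=0 (-) EX@7 MEM@8 WB@9
I4 sub r1 <- r3,r3: IF@6 ID@7 stall=0 (-) EX@8 MEM@9 WB@10
I5 add r5 <- r1,r1: IF@7 ID@8 stall=2 (RAW on I4.r1 (WB@10)) EX@11 MEM@12 WB@13

Answer: 5 6 8 9 10 13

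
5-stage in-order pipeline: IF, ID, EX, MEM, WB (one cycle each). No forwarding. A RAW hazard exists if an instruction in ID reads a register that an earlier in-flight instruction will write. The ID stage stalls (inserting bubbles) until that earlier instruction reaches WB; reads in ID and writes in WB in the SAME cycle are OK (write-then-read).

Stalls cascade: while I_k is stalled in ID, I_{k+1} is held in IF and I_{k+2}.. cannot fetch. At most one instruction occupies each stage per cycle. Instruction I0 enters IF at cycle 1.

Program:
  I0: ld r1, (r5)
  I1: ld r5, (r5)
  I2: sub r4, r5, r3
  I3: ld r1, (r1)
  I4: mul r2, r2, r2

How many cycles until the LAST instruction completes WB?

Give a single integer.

I0 ld r1 <- r5: IF@1 ID@2 stall=0 (-) EX@3 MEM@4 WB@5
I1 ld r5 <- r5: IF@2 ID@3 stall=0 (-) EX@4 MEM@5 WB@6
I2 sub r4 <- r5,r3: IF@3 ID@4 stall=2 (RAW on I1.r5 (WB@6)) EX@7 MEM@8 WB@9
I3 ld r1 <- r1: IF@4 ID@7 stall=0 (-) EX@8 MEM@9 WB@10
I4 mul r2 <- r2,r2: IF@7 ID@8 stall=0 (-) EX@9 MEM@10 WB@11

Answer: 11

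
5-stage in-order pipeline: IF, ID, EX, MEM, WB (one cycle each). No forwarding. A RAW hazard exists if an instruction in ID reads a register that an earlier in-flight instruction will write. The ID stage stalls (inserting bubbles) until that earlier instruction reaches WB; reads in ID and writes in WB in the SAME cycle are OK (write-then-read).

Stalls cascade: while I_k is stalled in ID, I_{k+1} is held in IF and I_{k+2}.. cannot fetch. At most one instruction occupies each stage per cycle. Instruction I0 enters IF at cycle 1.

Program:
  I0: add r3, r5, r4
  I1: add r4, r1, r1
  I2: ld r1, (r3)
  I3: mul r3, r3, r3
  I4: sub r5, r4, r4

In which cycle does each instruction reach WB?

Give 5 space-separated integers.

Answer: 5 6 8 9 10

Derivation:
I0 add r3 <- r5,r4: IF@1 ID@2 stall=0 (-) EX@3 MEM@4 WB@5
I1 add r4 <- r1,r1: IF@2 ID@3 stall=0 (-) EX@4 MEM@5 WB@6
I2 ld r1 <- r3: IF@3 ID@4 stall=1 (RAW on I0.r3 (WB@5)) EX@6 MEM@7 WB@8
I3 mul r3 <- r3,r3: IF@4 ID@6 stall=0 (-) EX@7 MEM@8 WB@9
I4 sub r5 <- r4,r4: IF@6 ID@7 stall=0 (-) EX@8 MEM@9 WB@10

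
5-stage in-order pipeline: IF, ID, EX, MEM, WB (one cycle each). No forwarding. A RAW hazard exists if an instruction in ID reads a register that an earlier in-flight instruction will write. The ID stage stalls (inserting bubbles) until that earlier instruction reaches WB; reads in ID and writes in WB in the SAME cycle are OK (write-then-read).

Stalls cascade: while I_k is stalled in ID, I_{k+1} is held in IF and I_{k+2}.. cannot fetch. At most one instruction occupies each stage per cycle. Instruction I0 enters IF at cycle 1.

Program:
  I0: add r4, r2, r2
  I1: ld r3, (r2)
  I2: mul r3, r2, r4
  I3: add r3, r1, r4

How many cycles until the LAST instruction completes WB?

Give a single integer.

I0 add r4 <- r2,r2: IF@1 ID@2 stall=0 (-) EX@3 MEM@4 WB@5
I1 ld r3 <- r2: IF@2 ID@3 stall=0 (-) EX@4 MEM@5 WB@6
I2 mul r3 <- r2,r4: IF@3 ID@4 stall=1 (RAW on I0.r4 (WB@5)) EX@6 MEM@7 WB@8
I3 add r3 <- r1,r4: IF@4 ID@6 stall=0 (-) EX@7 MEM@8 WB@9

Answer: 9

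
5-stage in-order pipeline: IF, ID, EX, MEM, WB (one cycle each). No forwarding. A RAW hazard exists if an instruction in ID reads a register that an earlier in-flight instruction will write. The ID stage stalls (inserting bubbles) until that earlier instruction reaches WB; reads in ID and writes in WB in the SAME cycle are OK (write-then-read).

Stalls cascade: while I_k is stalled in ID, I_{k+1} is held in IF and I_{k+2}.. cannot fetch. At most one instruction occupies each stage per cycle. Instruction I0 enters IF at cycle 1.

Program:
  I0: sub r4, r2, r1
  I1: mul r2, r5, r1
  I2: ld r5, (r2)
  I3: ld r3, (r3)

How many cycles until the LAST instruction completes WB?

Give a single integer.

I0 sub r4 <- r2,r1: IF@1 ID@2 stall=0 (-) EX@3 MEM@4 WB@5
I1 mul r2 <- r5,r1: IF@2 ID@3 stall=0 (-) EX@4 MEM@5 WB@6
I2 ld r5 <- r2: IF@3 ID@4 stall=2 (RAW on I1.r2 (WB@6)) EX@7 MEM@8 WB@9
I3 ld r3 <- r3: IF@4 ID@7 stall=0 (-) EX@8 MEM@9 WB@10

Answer: 10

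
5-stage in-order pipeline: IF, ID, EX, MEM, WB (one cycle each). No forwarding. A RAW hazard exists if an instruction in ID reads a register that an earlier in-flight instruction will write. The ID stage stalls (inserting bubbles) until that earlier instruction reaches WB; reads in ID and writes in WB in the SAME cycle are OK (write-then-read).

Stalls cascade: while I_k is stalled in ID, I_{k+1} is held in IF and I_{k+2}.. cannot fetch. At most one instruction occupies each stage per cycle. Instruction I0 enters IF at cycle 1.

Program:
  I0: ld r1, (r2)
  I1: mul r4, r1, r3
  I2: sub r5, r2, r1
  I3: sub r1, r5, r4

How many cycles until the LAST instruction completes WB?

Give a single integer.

Answer: 12

Derivation:
I0 ld r1 <- r2: IF@1 ID@2 stall=0 (-) EX@3 MEM@4 WB@5
I1 mul r4 <- r1,r3: IF@2 ID@3 stall=2 (RAW on I0.r1 (WB@5)) EX@6 MEM@7 WB@8
I2 sub r5 <- r2,r1: IF@3 ID@6 stall=0 (-) EX@7 MEM@8 WB@9
I3 sub r1 <- r5,r4: IF@6 ID@7 stall=2 (RAW on I2.r5 (WB@9)) EX@10 MEM@11 WB@12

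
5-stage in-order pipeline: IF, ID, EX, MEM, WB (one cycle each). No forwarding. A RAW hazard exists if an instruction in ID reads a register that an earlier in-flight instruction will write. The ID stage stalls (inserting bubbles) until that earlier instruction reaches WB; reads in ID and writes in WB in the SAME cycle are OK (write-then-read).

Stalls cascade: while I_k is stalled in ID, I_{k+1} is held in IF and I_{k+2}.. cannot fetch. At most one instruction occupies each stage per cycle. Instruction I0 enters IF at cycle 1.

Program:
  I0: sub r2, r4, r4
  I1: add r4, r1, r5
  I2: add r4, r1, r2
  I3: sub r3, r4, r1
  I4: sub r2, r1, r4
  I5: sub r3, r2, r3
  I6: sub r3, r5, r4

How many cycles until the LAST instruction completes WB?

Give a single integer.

I0 sub r2 <- r4,r4: IF@1 ID@2 stall=0 (-) EX@3 MEM@4 WB@5
I1 add r4 <- r1,r5: IF@2 ID@3 stall=0 (-) EX@4 MEM@5 WB@6
I2 add r4 <- r1,r2: IF@3 ID@4 stall=1 (RAW on I0.r2 (WB@5)) EX@6 MEM@7 WB@8
I3 sub r3 <- r4,r1: IF@4 ID@6 stall=2 (RAW on I2.r4 (WB@8)) EX@9 MEM@10 WB@11
I4 sub r2 <- r1,r4: IF@6 ID@9 stall=0 (-) EX@10 MEM@11 WB@12
I5 sub r3 <- r2,r3: IF@9 ID@10 stall=2 (RAW on I4.r2 (WB@12)) EX@13 MEM@14 WB@15
I6 sub r3 <- r5,r4: IF@10 ID@13 stall=0 (-) EX@14 MEM@15 WB@16

Answer: 16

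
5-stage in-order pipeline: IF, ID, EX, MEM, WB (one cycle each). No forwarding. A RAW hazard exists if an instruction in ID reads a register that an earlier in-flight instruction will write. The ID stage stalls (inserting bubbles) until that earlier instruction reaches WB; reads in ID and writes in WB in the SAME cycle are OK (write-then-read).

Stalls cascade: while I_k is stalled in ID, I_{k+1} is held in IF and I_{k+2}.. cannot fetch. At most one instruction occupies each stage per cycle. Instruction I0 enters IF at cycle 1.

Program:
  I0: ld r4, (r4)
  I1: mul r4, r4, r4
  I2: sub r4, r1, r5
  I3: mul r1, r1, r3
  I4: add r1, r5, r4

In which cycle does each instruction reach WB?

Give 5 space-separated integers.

I0 ld r4 <- r4: IF@1 ID@2 stall=0 (-) EX@3 MEM@4 WB@5
I1 mul r4 <- r4,r4: IF@2 ID@3 stall=2 (RAW on I0.r4 (WB@5)) EX@6 MEM@7 WB@8
I2 sub r4 <- r1,r5: IF@3 ID@6 stall=0 (-) EX@7 MEM@8 WB@9
I3 mul r1 <- r1,r3: IF@6 ID@7 stall=0 (-) EX@8 MEM@9 WB@10
I4 add r1 <- r5,r4: IF@7 ID@8 stall=1 (RAW on I2.r4 (WB@9)) EX@10 MEM@11 WB@12

Answer: 5 8 9 10 12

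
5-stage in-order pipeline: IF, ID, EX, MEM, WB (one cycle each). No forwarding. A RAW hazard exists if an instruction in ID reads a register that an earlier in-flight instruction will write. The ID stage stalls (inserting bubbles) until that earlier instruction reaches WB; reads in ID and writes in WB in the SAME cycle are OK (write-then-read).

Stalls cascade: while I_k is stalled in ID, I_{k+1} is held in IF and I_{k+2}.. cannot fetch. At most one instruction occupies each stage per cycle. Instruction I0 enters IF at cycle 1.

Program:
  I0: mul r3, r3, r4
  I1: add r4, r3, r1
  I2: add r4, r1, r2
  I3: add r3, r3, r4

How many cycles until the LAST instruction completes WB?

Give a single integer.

Answer: 12

Derivation:
I0 mul r3 <- r3,r4: IF@1 ID@2 stall=0 (-) EX@3 MEM@4 WB@5
I1 add r4 <- r3,r1: IF@2 ID@3 stall=2 (RAW on I0.r3 (WB@5)) EX@6 MEM@7 WB@8
I2 add r4 <- r1,r2: IF@3 ID@6 stall=0 (-) EX@7 MEM@8 WB@9
I3 add r3 <- r3,r4: IF@6 ID@7 stall=2 (RAW on I2.r4 (WB@9)) EX@10 MEM@11 WB@12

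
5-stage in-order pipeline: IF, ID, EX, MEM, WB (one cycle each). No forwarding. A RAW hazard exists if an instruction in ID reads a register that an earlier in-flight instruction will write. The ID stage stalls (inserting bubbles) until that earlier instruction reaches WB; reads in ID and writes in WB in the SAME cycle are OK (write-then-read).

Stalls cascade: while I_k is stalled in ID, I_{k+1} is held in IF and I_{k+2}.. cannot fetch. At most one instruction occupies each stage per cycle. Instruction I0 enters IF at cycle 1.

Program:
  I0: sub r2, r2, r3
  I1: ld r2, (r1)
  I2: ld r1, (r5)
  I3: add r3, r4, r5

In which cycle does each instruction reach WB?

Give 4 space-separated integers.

I0 sub r2 <- r2,r3: IF@1 ID@2 stall=0 (-) EX@3 MEM@4 WB@5
I1 ld r2 <- r1: IF@2 ID@3 stall=0 (-) EX@4 MEM@5 WB@6
I2 ld r1 <- r5: IF@3 ID@4 stall=0 (-) EX@5 MEM@6 WB@7
I3 add r3 <- r4,r5: IF@4 ID@5 stall=0 (-) EX@6 MEM@7 WB@8

Answer: 5 6 7 8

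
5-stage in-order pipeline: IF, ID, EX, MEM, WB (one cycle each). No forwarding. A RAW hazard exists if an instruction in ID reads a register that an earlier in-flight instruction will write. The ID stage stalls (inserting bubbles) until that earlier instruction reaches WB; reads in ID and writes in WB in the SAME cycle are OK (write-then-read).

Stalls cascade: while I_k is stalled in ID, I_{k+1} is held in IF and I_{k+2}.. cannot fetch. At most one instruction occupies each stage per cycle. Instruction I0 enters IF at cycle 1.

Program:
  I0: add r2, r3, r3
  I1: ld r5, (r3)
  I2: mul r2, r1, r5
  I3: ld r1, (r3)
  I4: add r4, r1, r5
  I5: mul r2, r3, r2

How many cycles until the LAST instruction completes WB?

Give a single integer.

Answer: 14

Derivation:
I0 add r2 <- r3,r3: IF@1 ID@2 stall=0 (-) EX@3 MEM@4 WB@5
I1 ld r5 <- r3: IF@2 ID@3 stall=0 (-) EX@4 MEM@5 WB@6
I2 mul r2 <- r1,r5: IF@3 ID@4 stall=2 (RAW on I1.r5 (WB@6)) EX@7 MEM@8 WB@9
I3 ld r1 <- r3: IF@4 ID@7 stall=0 (-) EX@8 MEM@9 WB@10
I4 add r4 <- r1,r5: IF@7 ID@8 stall=2 (RAW on I3.r1 (WB@10)) EX@11 MEM@12 WB@13
I5 mul r2 <- r3,r2: IF@8 ID@11 stall=0 (-) EX@12 MEM@13 WB@14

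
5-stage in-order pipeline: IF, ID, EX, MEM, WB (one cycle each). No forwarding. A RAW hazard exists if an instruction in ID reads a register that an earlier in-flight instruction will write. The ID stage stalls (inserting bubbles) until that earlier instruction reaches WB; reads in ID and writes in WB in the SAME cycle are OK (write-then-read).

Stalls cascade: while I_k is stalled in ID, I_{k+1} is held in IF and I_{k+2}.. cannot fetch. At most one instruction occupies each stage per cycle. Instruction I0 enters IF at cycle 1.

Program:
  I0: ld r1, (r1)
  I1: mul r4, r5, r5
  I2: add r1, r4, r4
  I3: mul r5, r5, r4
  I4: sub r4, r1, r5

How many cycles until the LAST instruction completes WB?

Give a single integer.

Answer: 13

Derivation:
I0 ld r1 <- r1: IF@1 ID@2 stall=0 (-) EX@3 MEM@4 WB@5
I1 mul r4 <- r5,r5: IF@2 ID@3 stall=0 (-) EX@4 MEM@5 WB@6
I2 add r1 <- r4,r4: IF@3 ID@4 stall=2 (RAW on I1.r4 (WB@6)) EX@7 MEM@8 WB@9
I3 mul r5 <- r5,r4: IF@4 ID@7 stall=0 (-) EX@8 MEM@9 WB@10
I4 sub r4 <- r1,r5: IF@7 ID@8 stall=2 (RAW on I3.r5 (WB@10)) EX@11 MEM@12 WB@13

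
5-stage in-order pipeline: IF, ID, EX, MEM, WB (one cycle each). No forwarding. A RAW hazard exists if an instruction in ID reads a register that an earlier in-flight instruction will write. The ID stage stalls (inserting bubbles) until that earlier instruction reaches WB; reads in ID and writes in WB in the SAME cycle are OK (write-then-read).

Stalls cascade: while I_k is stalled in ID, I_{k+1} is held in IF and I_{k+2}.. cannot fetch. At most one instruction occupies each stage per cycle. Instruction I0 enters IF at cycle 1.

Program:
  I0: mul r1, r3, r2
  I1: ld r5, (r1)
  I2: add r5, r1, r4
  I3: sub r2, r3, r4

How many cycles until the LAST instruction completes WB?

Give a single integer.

I0 mul r1 <- r3,r2: IF@1 ID@2 stall=0 (-) EX@3 MEM@4 WB@5
I1 ld r5 <- r1: IF@2 ID@3 stall=2 (RAW on I0.r1 (WB@5)) EX@6 MEM@7 WB@8
I2 add r5 <- r1,r4: IF@3 ID@6 stall=0 (-) EX@7 MEM@8 WB@9
I3 sub r2 <- r3,r4: IF@6 ID@7 stall=0 (-) EX@8 MEM@9 WB@10

Answer: 10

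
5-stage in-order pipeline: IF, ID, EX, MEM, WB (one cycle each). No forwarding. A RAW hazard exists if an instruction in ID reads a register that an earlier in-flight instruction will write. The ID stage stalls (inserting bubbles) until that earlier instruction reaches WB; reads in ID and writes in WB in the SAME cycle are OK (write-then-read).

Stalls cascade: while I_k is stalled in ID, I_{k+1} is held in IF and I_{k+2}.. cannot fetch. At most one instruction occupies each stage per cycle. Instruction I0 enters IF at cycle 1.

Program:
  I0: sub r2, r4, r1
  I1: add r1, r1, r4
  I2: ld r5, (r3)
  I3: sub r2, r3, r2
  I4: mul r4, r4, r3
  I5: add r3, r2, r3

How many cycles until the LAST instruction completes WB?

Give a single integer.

Answer: 11

Derivation:
I0 sub r2 <- r4,r1: IF@1 ID@2 stall=0 (-) EX@3 MEM@4 WB@5
I1 add r1 <- r1,r4: IF@2 ID@3 stall=0 (-) EX@4 MEM@5 WB@6
I2 ld r5 <- r3: IF@3 ID@4 stall=0 (-) EX@5 MEM@6 WB@7
I3 sub r2 <- r3,r2: IF@4 ID@5 stall=0 (-) EX@6 MEM@7 WB@8
I4 mul r4 <- r4,r3: IF@5 ID@6 stall=0 (-) EX@7 MEM@8 WB@9
I5 add r3 <- r2,r3: IF@6 ID@7 stall=1 (RAW on I3.r2 (WB@8)) EX@9 MEM@10 WB@11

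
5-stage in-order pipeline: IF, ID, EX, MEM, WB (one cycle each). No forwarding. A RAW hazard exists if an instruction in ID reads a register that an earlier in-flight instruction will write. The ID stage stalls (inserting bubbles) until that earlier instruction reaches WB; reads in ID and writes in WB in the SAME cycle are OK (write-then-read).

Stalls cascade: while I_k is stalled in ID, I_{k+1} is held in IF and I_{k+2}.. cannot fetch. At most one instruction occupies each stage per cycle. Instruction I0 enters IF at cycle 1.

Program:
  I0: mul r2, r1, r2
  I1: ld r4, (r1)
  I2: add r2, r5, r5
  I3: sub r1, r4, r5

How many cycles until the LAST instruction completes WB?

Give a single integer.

Answer: 9

Derivation:
I0 mul r2 <- r1,r2: IF@1 ID@2 stall=0 (-) EX@3 MEM@4 WB@5
I1 ld r4 <- r1: IF@2 ID@3 stall=0 (-) EX@4 MEM@5 WB@6
I2 add r2 <- r5,r5: IF@3 ID@4 stall=0 (-) EX@5 MEM@6 WB@7
I3 sub r1 <- r4,r5: IF@4 ID@5 stall=1 (RAW on I1.r4 (WB@6)) EX@7 MEM@8 WB@9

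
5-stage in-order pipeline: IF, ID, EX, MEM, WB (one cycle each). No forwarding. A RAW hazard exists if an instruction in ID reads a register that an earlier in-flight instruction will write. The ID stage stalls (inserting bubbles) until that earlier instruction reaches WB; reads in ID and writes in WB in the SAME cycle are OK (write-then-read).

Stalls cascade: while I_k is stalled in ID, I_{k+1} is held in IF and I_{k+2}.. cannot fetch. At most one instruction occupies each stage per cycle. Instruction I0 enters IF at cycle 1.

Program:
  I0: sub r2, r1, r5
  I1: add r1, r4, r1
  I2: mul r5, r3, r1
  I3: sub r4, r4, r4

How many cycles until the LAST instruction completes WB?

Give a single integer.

I0 sub r2 <- r1,r5: IF@1 ID@2 stall=0 (-) EX@3 MEM@4 WB@5
I1 add r1 <- r4,r1: IF@2 ID@3 stall=0 (-) EX@4 MEM@5 WB@6
I2 mul r5 <- r3,r1: IF@3 ID@4 stall=2 (RAW on I1.r1 (WB@6)) EX@7 MEM@8 WB@9
I3 sub r4 <- r4,r4: IF@4 ID@7 stall=0 (-) EX@8 MEM@9 WB@10

Answer: 10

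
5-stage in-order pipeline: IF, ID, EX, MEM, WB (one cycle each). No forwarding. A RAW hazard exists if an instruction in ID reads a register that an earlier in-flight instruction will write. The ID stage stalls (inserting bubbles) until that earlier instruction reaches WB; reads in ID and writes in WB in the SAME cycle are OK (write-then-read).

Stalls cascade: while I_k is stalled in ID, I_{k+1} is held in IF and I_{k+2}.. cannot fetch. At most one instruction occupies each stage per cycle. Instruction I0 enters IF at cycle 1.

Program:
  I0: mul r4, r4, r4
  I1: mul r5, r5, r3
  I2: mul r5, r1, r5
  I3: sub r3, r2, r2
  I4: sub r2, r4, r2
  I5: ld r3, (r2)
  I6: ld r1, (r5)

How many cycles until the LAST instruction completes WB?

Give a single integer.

Answer: 15

Derivation:
I0 mul r4 <- r4,r4: IF@1 ID@2 stall=0 (-) EX@3 MEM@4 WB@5
I1 mul r5 <- r5,r3: IF@2 ID@3 stall=0 (-) EX@4 MEM@5 WB@6
I2 mul r5 <- r1,r5: IF@3 ID@4 stall=2 (RAW on I1.r5 (WB@6)) EX@7 MEM@8 WB@9
I3 sub r3 <- r2,r2: IF@4 ID@7 stall=0 (-) EX@8 MEM@9 WB@10
I4 sub r2 <- r4,r2: IF@7 ID@8 stall=0 (-) EX@9 MEM@10 WB@11
I5 ld r3 <- r2: IF@8 ID@9 stall=2 (RAW on I4.r2 (WB@11)) EX@12 MEM@13 WB@14
I6 ld r1 <- r5: IF@9 ID@12 stall=0 (-) EX@13 MEM@14 WB@15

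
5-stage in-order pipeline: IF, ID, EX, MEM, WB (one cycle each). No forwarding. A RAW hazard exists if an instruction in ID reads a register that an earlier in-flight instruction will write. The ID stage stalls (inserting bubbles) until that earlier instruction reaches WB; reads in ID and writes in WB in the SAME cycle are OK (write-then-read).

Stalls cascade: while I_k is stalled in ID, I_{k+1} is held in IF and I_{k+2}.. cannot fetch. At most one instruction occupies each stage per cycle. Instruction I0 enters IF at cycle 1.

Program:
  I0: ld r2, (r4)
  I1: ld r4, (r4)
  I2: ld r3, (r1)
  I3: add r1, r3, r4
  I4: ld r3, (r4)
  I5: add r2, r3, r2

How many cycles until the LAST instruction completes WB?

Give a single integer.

I0 ld r2 <- r4: IF@1 ID@2 stall=0 (-) EX@3 MEM@4 WB@5
I1 ld r4 <- r4: IF@2 ID@3 stall=0 (-) EX@4 MEM@5 WB@6
I2 ld r3 <- r1: IF@3 ID@4 stall=0 (-) EX@5 MEM@6 WB@7
I3 add r1 <- r3,r4: IF@4 ID@5 stall=2 (RAW on I2.r3 (WB@7)) EX@8 MEM@9 WB@10
I4 ld r3 <- r4: IF@5 ID@8 stall=0 (-) EX@9 MEM@10 WB@11
I5 add r2 <- r3,r2: IF@8 ID@9 stall=2 (RAW on I4.r3 (WB@11)) EX@12 MEM@13 WB@14

Answer: 14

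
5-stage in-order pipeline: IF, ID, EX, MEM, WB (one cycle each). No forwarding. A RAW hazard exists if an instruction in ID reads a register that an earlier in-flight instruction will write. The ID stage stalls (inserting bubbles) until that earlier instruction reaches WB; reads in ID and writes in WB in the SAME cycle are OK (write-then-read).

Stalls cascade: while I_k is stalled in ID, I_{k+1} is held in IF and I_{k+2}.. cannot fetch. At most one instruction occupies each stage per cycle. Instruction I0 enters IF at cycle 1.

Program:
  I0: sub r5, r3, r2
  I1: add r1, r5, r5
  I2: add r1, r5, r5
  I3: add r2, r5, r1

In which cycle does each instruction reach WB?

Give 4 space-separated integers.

I0 sub r5 <- r3,r2: IF@1 ID@2 stall=0 (-) EX@3 MEM@4 WB@5
I1 add r1 <- r5,r5: IF@2 ID@3 stall=2 (RAW on I0.r5 (WB@5)) EX@6 MEM@7 WB@8
I2 add r1 <- r5,r5: IF@3 ID@6 stall=0 (-) EX@7 MEM@8 WB@9
I3 add r2 <- r5,r1: IF@6 ID@7 stall=2 (RAW on I2.r1 (WB@9)) EX@10 MEM@11 WB@12

Answer: 5 8 9 12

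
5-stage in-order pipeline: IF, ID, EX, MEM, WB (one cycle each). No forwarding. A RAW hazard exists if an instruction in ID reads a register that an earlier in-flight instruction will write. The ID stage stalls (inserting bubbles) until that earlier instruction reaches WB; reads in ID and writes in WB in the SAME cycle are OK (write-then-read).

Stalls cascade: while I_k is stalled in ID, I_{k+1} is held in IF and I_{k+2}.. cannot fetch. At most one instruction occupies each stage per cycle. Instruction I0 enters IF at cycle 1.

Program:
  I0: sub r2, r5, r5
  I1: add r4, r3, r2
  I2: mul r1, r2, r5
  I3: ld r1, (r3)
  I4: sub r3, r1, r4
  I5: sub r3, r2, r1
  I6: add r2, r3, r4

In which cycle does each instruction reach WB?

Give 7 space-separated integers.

I0 sub r2 <- r5,r5: IF@1 ID@2 stall=0 (-) EX@3 MEM@4 WB@5
I1 add r4 <- r3,r2: IF@2 ID@3 stall=2 (RAW on I0.r2 (WB@5)) EX@6 MEM@7 WB@8
I2 mul r1 <- r2,r5: IF@3 ID@6 stall=0 (-) EX@7 MEM@8 WB@9
I3 ld r1 <- r3: IF@6 ID@7 stall=0 (-) EX@8 MEM@9 WB@10
I4 sub r3 <- r1,r4: IF@7 ID@8 stall=2 (RAW on I3.r1 (WB@10)) EX@11 MEM@12 WB@13
I5 sub r3 <- r2,r1: IF@8 ID@11 stall=0 (-) EX@12 MEM@13 WB@14
I6 add r2 <- r3,r4: IF@11 ID@12 stall=2 (RAW on I5.r3 (WB@14)) EX@15 MEM@16 WB@17

Answer: 5 8 9 10 13 14 17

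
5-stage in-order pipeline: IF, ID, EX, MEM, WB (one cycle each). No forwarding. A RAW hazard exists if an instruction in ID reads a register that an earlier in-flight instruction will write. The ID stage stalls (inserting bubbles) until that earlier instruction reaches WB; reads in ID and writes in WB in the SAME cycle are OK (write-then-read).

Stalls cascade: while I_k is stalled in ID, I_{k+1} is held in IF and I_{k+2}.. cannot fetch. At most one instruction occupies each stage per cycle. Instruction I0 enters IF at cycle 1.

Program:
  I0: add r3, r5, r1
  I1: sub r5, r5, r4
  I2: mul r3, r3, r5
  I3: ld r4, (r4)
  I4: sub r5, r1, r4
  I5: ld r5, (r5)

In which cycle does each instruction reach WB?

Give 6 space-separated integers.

Answer: 5 6 9 10 13 16

Derivation:
I0 add r3 <- r5,r1: IF@1 ID@2 stall=0 (-) EX@3 MEM@4 WB@5
I1 sub r5 <- r5,r4: IF@2 ID@3 stall=0 (-) EX@4 MEM@5 WB@6
I2 mul r3 <- r3,r5: IF@3 ID@4 stall=2 (RAW on I1.r5 (WB@6)) EX@7 MEM@8 WB@9
I3 ld r4 <- r4: IF@4 ID@7 stall=0 (-) EX@8 MEM@9 WB@10
I4 sub r5 <- r1,r4: IF@7 ID@8 stall=2 (RAW on I3.r4 (WB@10)) EX@11 MEM@12 WB@13
I5 ld r5 <- r5: IF@8 ID@11 stall=2 (RAW on I4.r5 (WB@13)) EX@14 MEM@15 WB@16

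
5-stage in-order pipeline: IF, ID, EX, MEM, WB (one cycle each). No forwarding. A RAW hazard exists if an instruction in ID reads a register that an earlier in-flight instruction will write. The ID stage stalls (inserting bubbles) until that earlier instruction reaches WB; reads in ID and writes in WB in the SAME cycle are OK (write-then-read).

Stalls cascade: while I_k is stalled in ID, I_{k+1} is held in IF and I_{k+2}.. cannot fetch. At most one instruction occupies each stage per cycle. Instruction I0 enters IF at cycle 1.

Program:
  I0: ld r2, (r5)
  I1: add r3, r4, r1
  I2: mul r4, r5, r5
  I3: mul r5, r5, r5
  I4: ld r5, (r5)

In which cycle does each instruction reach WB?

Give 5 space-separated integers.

Answer: 5 6 7 8 11

Derivation:
I0 ld r2 <- r5: IF@1 ID@2 stall=0 (-) EX@3 MEM@4 WB@5
I1 add r3 <- r4,r1: IF@2 ID@3 stall=0 (-) EX@4 MEM@5 WB@6
I2 mul r4 <- r5,r5: IF@3 ID@4 stall=0 (-) EX@5 MEM@6 WB@7
I3 mul r5 <- r5,r5: IF@4 ID@5 stall=0 (-) EX@6 MEM@7 WB@8
I4 ld r5 <- r5: IF@5 ID@6 stall=2 (RAW on I3.r5 (WB@8)) EX@9 MEM@10 WB@11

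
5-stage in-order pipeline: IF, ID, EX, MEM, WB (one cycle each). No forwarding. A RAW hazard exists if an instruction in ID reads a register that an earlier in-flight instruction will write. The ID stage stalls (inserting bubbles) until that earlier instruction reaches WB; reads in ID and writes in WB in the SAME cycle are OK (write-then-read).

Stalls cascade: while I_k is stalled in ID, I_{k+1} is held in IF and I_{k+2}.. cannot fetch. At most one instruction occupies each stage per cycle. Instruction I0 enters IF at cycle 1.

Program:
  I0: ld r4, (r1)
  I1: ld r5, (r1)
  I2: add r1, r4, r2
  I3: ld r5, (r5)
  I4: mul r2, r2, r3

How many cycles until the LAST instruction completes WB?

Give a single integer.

I0 ld r4 <- r1: IF@1 ID@2 stall=0 (-) EX@3 MEM@4 WB@5
I1 ld r5 <- r1: IF@2 ID@3 stall=0 (-) EX@4 MEM@5 WB@6
I2 add r1 <- r4,r2: IF@3 ID@4 stall=1 (RAW on I0.r4 (WB@5)) EX@6 MEM@7 WB@8
I3 ld r5 <- r5: IF@4 ID@6 stall=0 (-) EX@7 MEM@8 WB@9
I4 mul r2 <- r2,r3: IF@6 ID@7 stall=0 (-) EX@8 MEM@9 WB@10

Answer: 10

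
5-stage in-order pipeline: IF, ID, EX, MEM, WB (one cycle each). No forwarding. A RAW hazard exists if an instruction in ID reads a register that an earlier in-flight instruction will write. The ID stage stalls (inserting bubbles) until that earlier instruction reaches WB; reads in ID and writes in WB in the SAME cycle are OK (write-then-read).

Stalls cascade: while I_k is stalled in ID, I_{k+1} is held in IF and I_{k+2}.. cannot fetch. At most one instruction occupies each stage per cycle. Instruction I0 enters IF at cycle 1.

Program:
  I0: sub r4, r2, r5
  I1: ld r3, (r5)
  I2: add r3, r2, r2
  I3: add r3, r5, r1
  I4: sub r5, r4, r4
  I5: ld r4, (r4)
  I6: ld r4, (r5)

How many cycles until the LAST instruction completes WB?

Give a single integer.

I0 sub r4 <- r2,r5: IF@1 ID@2 stall=0 (-) EX@3 MEM@4 WB@5
I1 ld r3 <- r5: IF@2 ID@3 stall=0 (-) EX@4 MEM@5 WB@6
I2 add r3 <- r2,r2: IF@3 ID@4 stall=0 (-) EX@5 MEM@6 WB@7
I3 add r3 <- r5,r1: IF@4 ID@5 stall=0 (-) EX@6 MEM@7 WB@8
I4 sub r5 <- r4,r4: IF@5 ID@6 stall=0 (-) EX@7 MEM@8 WB@9
I5 ld r4 <- r4: IF@6 ID@7 stall=0 (-) EX@8 MEM@9 WB@10
I6 ld r4 <- r5: IF@7 ID@8 stall=1 (RAW on I4.r5 (WB@9)) EX@10 MEM@11 WB@12

Answer: 12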